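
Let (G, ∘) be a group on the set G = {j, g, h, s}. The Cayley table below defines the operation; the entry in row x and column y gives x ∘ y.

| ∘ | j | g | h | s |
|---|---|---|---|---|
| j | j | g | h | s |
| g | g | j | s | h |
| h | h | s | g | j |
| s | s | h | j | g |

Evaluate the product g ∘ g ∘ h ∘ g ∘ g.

h

g ∘ g = j
j ∘ h = h
h ∘ g = s
s ∘ g = h
(Structurally, G here is isomorphic to the cyclic group Z_4.)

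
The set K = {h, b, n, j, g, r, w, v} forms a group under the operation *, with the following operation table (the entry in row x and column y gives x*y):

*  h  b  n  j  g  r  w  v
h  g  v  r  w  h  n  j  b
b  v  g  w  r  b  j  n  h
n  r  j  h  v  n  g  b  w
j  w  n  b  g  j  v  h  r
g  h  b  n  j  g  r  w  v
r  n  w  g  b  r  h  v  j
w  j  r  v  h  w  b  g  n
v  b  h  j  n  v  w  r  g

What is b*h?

v

Read row b, column h: b*h = v.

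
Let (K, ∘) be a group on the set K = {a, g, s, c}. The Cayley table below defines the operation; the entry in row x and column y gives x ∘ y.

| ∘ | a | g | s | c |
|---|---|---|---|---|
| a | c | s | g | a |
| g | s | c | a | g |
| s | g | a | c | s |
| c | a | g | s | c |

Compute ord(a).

The identity element is c (its row matches the header).
a^1 = a
a^2 = a ∘ a = c
The first power of a equal to the identity is a^2, so ord(a) = 2.
(Structurally, K here is isomorphic to the Klein four-group V_4.)

2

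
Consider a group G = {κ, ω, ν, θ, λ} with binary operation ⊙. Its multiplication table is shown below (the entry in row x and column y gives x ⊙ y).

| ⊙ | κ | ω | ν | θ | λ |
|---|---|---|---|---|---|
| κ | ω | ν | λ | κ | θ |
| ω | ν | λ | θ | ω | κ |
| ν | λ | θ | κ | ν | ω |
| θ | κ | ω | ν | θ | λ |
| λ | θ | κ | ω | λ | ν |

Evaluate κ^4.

κ^1 = κ
κ^2 = κ ⊙ κ = ω
κ^3 = ω ⊙ κ = ν
κ^4 = ν ⊙ κ = λ

λ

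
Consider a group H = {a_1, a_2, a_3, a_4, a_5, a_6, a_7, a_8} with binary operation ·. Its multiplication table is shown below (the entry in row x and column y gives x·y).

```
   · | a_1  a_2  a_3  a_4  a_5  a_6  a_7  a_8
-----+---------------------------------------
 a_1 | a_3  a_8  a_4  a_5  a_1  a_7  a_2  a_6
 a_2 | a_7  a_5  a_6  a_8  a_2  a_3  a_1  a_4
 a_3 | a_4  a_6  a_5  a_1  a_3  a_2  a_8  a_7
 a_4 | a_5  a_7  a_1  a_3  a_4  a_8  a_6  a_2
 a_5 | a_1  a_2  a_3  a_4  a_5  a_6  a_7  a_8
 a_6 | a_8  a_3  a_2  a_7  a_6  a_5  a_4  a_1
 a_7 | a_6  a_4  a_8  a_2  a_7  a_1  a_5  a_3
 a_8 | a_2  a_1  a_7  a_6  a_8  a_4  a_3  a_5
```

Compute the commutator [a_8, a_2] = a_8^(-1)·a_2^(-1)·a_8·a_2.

Identity is a_5; from the table a_8^(-1) = a_8 and a_2^(-1) = a_2.
a_8·a_2 = a_1
a_1·a_8 = a_6
a_6·a_2 = a_3

a_3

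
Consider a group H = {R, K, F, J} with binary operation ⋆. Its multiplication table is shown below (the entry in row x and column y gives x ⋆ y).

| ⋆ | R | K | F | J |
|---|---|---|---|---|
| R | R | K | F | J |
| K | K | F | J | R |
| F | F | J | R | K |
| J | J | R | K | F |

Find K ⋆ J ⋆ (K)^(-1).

The identity is R. In row K, the entry R sits in column J, so K^(-1) = J.
K ⋆ J = R
R ⋆ J = J

J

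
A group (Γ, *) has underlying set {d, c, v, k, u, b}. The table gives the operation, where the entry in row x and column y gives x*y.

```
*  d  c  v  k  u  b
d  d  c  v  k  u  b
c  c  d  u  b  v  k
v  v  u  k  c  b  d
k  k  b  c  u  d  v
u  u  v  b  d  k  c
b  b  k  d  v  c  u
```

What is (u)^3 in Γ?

d

u^1 = u
u^2 = u*u = k
u^3 = k*u = d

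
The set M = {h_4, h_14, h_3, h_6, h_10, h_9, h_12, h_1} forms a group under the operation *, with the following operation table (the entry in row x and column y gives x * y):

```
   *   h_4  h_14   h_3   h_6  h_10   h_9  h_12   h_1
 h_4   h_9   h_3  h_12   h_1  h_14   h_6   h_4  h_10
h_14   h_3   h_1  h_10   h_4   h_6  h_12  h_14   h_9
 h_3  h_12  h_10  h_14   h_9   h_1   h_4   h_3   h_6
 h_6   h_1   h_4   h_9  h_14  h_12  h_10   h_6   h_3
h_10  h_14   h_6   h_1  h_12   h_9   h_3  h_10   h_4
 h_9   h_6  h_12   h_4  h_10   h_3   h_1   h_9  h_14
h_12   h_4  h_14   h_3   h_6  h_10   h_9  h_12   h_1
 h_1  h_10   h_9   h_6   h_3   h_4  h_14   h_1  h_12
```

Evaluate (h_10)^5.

h_4

h_10^1 = h_10
h_10^2 = h_10 * h_10 = h_9
h_10^3 = h_9 * h_10 = h_3
h_10^4 = h_3 * h_10 = h_1
h_10^5 = h_1 * h_10 = h_4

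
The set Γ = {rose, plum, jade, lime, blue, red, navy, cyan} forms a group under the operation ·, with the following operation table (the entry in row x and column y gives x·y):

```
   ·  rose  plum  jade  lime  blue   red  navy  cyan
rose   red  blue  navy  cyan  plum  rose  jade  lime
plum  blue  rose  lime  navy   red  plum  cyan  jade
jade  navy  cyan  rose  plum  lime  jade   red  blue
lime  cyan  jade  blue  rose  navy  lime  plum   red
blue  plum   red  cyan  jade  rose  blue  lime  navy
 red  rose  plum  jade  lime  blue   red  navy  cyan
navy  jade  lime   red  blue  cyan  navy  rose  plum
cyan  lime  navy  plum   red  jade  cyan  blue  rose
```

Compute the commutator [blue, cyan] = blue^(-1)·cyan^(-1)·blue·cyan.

rose

Identity is red; from the table blue^(-1) = plum and cyan^(-1) = lime.
plum·lime = navy
navy·blue = cyan
cyan·cyan = rose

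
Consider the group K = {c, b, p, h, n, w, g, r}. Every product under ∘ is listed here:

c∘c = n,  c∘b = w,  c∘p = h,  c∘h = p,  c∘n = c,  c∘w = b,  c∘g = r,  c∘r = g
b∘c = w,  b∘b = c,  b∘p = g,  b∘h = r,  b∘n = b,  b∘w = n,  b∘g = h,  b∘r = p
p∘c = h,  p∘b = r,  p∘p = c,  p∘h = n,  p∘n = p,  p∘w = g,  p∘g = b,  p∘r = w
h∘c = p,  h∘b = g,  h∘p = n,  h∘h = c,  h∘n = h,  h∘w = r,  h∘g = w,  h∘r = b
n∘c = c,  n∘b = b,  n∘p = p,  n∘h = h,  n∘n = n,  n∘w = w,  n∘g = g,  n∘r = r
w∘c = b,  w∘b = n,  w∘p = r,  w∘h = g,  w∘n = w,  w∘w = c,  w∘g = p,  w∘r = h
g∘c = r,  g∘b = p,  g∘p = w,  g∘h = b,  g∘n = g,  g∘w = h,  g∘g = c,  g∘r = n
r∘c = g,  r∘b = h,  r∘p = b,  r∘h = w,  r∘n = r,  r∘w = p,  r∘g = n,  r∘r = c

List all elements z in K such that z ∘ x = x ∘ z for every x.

{c, n}

An element z is central iff its row equals its column in the table.
For g: g ∘ p = w ≠ b = p ∘ g, so g ∉ Z.
Checking each element this way leaves Z(K) = {c, n}.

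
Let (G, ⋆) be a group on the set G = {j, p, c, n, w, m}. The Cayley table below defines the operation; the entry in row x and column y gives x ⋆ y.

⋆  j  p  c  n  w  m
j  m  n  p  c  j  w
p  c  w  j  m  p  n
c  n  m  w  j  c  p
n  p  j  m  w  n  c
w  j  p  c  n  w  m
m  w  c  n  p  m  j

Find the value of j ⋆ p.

Read row j, column p: j ⋆ p = n.

n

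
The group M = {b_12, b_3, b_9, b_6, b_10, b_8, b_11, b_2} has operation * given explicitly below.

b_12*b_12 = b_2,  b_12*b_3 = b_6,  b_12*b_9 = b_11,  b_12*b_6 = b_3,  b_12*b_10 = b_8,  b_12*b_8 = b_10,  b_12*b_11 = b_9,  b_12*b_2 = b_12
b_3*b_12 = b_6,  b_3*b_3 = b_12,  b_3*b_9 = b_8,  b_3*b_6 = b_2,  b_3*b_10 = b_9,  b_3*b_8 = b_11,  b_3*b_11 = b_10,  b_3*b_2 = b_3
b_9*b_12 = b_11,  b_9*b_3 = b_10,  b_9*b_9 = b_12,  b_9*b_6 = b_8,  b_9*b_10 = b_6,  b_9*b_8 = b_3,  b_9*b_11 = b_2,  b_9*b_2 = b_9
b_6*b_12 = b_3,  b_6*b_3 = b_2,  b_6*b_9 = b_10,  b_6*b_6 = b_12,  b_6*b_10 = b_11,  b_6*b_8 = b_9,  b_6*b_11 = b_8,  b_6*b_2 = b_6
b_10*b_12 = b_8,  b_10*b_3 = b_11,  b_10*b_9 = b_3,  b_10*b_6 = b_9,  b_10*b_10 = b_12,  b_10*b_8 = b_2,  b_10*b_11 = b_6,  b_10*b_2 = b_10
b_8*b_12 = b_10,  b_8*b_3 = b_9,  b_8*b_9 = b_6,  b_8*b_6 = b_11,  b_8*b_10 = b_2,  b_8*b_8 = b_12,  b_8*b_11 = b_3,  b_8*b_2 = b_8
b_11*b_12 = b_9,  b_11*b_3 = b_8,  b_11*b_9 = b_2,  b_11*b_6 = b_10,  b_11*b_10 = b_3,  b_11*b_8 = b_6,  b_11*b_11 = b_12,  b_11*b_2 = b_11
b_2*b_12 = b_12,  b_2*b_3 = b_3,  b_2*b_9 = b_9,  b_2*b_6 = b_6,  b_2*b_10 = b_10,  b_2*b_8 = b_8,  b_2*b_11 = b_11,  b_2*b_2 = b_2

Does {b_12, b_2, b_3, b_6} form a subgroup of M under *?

{b_12, b_2, b_3, b_6} contains the identity b_2.
Checking products: every product of two elements of {b_12, b_2, b_3, b_6} (read from the table) lies in {b_12, b_2, b_3, b_6}, so the set is closed.
In a finite group, a nonempty closed subset is a subgroup. So {b_12, b_2, b_3, b_6} ≤ M.

Yes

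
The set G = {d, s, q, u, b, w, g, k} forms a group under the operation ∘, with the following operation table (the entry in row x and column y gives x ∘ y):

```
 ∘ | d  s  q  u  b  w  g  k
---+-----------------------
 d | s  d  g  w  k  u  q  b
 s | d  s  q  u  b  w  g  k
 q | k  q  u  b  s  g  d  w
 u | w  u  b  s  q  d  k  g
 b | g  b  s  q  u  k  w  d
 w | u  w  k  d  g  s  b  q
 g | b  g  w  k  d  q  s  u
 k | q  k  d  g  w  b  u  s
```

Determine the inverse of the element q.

First locate the identity: row s matches the header, so s is the identity.
Scan row q for s: q ∘ b = s. Hence q^(-1) = b.

b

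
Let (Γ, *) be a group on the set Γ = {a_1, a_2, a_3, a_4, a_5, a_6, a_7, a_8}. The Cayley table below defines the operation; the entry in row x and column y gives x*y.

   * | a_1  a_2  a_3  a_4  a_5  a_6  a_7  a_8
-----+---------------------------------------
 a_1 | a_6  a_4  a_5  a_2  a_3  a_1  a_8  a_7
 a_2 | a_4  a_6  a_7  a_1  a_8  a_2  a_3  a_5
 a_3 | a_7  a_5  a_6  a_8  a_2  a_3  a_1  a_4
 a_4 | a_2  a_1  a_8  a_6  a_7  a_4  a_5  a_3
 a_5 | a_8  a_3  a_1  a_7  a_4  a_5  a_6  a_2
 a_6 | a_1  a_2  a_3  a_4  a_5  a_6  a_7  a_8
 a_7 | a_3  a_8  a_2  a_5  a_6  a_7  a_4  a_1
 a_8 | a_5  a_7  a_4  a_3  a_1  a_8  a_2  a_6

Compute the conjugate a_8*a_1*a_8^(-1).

a_2

The identity is a_6. In row a_8, the entry a_6 sits in column a_8, so a_8^(-1) = a_8.
a_8*a_1 = a_5
a_5*a_8 = a_2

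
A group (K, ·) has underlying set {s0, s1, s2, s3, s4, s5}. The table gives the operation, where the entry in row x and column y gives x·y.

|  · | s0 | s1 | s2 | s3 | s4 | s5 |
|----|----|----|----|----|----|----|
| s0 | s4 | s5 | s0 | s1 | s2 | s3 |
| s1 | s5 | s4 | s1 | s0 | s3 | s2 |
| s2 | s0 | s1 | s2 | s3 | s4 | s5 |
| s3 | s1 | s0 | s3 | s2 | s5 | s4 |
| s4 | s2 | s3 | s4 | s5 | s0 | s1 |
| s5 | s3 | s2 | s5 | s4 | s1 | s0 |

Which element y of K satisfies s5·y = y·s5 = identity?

First locate the identity: row s2 matches the header, so s2 is the identity.
Scan row s5 for s2: s5·s1 = s2. Hence s5^(-1) = s1.
(Structurally, K here is isomorphic to the cyclic group Z_6.)

s1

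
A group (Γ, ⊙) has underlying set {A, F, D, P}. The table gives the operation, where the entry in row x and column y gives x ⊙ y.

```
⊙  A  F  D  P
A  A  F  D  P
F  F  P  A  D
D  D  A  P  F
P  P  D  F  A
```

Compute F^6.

F^1 = F
F^2 = F ⊙ F = P
F^3 = P ⊙ F = D
F^4 = D ⊙ F = A
F^5 = A ⊙ F = F
F^6 = F ⊙ F = P

P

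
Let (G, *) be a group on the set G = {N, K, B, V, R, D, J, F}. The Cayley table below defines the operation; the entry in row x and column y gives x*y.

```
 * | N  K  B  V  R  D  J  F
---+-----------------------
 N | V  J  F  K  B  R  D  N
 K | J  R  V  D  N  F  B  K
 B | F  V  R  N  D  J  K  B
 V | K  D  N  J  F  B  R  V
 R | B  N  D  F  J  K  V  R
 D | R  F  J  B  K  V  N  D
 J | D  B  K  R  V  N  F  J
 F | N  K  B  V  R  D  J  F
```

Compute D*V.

Read row D, column V: D*V = B.

B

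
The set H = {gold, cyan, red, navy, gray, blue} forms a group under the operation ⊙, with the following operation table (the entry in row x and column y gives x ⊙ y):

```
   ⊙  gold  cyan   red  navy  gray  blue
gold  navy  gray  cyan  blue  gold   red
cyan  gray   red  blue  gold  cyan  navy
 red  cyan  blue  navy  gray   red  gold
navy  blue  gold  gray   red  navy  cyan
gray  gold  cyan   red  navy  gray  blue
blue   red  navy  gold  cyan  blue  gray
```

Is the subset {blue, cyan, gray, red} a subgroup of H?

No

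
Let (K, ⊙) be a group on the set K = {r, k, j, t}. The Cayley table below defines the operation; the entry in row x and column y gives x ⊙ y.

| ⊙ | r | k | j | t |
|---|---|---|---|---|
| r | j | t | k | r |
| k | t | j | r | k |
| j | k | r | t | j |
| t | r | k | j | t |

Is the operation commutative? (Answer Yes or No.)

Yes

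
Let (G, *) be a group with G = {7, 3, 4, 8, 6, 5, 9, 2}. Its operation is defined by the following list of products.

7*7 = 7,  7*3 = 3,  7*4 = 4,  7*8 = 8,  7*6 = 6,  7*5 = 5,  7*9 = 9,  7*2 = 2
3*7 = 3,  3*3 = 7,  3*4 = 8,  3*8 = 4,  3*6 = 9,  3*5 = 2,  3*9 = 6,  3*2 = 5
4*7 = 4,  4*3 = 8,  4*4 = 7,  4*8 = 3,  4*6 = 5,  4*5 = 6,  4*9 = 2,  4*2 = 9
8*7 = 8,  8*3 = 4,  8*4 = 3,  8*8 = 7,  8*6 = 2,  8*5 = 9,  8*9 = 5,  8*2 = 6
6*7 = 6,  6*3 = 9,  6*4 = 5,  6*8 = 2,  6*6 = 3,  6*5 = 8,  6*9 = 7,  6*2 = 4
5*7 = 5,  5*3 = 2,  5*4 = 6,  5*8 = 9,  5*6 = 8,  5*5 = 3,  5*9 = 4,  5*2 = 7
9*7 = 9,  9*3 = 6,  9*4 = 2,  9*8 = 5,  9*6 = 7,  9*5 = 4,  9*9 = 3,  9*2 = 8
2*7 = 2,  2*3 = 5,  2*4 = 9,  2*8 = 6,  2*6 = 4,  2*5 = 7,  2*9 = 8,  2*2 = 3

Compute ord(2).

The identity element is 7 (its row matches the header).
2^1 = 2
2^2 = 2*2 = 3
2^3 = 3*2 = 5
2^4 = 5*2 = 7
The first power of 2 equal to the identity is 2^4, so ord(2) = 4.

4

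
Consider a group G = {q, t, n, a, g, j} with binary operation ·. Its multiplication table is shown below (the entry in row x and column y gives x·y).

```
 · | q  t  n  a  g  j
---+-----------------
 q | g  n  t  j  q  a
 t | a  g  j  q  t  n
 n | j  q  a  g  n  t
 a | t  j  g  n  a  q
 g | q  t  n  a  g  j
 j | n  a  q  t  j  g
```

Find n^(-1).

a

First locate the identity: row g matches the header, so g is the identity.
Scan row n for g: n·a = g. Hence n^(-1) = a.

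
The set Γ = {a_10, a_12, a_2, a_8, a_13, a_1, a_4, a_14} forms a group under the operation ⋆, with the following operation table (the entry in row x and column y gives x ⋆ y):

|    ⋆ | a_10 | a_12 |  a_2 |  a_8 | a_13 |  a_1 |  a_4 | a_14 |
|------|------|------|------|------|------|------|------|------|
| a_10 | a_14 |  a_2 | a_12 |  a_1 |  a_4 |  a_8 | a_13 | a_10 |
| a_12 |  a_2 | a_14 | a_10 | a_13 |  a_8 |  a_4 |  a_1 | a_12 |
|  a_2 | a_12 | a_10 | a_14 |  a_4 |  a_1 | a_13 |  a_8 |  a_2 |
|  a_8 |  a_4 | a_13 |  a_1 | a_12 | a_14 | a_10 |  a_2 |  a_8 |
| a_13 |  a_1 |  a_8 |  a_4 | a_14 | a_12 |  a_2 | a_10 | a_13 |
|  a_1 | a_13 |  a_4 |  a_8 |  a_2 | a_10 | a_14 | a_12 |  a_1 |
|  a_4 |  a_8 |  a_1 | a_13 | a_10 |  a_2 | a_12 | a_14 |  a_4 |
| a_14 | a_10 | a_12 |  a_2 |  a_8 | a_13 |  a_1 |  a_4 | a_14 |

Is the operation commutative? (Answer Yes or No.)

a_13 ⋆ a_2 = a_4 but a_2 ⋆ a_13 = a_1.
Since a_13 and a_2 do not commute, Γ is not abelian.

No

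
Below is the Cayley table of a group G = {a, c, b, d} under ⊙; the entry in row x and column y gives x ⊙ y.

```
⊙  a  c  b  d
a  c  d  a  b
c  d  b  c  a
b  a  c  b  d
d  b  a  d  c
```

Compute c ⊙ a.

d

Read row c, column a: c ⊙ a = d.
(Structurally, G here is isomorphic to the cyclic group Z_4.)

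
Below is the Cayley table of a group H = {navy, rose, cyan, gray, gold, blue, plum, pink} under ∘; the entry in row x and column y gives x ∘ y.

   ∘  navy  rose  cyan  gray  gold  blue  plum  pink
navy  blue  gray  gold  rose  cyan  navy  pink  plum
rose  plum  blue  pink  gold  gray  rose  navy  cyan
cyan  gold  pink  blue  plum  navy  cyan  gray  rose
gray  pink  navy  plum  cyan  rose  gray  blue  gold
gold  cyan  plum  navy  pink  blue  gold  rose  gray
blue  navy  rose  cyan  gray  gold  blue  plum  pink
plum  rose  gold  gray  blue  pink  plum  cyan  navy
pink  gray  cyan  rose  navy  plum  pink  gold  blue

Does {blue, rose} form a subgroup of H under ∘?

Yes

{blue, rose} contains the identity blue.
Checking products: every product of two elements of {blue, rose} (read from the table) lies in {blue, rose}, so the set is closed.
In a finite group, a nonempty closed subset is a subgroup. So {blue, rose} ≤ H.
(Structurally, H here is isomorphic to the dihedral group D_4.)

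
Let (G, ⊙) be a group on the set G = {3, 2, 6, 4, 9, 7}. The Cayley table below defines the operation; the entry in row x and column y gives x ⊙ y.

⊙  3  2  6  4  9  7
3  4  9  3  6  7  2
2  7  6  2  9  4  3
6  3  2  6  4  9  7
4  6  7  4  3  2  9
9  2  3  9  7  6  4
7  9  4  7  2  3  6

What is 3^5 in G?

4

3^1 = 3
3^2 = 3 ⊙ 3 = 4
3^3 = 4 ⊙ 3 = 6
3^4 = 6 ⊙ 3 = 3
3^5 = 3 ⊙ 3 = 4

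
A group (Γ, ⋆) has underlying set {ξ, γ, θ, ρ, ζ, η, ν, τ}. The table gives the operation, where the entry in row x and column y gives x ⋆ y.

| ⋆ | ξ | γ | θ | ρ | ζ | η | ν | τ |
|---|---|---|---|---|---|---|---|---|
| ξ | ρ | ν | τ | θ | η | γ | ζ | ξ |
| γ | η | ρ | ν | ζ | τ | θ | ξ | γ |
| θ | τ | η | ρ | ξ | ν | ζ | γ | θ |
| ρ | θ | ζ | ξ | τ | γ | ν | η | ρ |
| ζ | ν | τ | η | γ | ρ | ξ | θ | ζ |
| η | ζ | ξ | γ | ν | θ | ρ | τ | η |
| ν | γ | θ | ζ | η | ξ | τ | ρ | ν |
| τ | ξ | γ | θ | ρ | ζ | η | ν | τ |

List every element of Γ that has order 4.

{γ, ζ, η, θ, ν, ξ}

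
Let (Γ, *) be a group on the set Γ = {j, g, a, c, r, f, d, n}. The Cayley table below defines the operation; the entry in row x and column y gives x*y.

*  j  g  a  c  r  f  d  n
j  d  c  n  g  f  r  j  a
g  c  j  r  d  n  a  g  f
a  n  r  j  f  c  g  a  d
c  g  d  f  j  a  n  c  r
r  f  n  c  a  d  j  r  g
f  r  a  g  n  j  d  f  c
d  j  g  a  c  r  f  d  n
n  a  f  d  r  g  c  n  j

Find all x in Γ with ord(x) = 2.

{f, j, r}

Identity is d. Compute the order of each non-identity element by repeated multiplication:
  j: j → d  (order 2)
  g: g → j → c → d  (order 4)
  a: a → j → n → d  (order 4)
  c: c → j → g → d  (order 4)
  r: r → d  (order 2)
  f: f → d  (order 2)
  n: n → j → a → d  (order 4)
Elements of order 2: {f, j, r}.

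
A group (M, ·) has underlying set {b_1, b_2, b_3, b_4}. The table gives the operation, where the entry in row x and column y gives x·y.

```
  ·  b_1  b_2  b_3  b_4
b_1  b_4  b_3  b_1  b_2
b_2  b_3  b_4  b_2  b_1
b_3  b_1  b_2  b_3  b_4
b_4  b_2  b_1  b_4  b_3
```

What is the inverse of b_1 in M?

b_2

First locate the identity: row b_3 matches the header, so b_3 is the identity.
Scan row b_1 for b_3: b_1·b_2 = b_3. Hence b_1^(-1) = b_2.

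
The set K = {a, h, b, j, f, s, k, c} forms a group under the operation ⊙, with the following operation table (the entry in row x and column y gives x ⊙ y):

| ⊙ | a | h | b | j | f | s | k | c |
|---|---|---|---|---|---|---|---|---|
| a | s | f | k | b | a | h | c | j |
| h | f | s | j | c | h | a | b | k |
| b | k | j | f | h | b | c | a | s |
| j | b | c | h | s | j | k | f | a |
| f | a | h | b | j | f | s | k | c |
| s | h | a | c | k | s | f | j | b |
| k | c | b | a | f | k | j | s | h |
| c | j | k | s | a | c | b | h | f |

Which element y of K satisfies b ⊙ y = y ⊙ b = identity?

b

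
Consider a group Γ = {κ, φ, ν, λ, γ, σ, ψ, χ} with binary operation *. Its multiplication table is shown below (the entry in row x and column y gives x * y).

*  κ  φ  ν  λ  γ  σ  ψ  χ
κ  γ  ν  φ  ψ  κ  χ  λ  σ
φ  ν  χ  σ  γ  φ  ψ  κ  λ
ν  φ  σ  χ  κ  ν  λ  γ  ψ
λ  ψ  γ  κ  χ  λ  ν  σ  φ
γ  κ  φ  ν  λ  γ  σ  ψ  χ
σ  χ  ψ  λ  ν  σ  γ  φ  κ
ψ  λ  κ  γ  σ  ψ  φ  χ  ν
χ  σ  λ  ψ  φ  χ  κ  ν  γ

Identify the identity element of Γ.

γ

The identity e satisfies e * x = x for all x, so its row in the table reproduces the column headers.
Row γ reads: κ, φ, ν, λ, γ, σ, ψ, χ — exactly the header order. So γ is the identity.
(Structurally, Γ here is isomorphic to Z_2 x Z_4.)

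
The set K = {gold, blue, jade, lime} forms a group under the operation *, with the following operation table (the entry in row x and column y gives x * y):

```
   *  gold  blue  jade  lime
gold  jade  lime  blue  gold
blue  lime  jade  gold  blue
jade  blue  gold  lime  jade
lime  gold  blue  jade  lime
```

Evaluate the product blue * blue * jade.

lime

blue * blue = jade
jade * jade = lime
(Structurally, K here is isomorphic to the cyclic group Z_4.)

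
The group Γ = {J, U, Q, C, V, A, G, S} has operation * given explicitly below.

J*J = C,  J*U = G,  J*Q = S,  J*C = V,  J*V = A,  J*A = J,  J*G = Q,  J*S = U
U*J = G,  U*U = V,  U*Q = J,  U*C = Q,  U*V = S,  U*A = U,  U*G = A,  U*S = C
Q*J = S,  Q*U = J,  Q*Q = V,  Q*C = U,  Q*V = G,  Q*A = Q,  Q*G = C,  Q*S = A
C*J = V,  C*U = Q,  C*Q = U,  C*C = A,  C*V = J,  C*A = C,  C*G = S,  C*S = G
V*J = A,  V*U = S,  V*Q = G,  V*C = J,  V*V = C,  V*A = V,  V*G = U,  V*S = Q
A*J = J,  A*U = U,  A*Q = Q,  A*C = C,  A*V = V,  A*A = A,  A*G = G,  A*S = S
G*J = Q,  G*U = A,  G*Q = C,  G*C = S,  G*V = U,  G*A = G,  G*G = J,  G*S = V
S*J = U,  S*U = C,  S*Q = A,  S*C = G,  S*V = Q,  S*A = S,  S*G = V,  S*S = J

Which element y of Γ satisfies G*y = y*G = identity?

First locate the identity: row A matches the header, so A is the identity.
Scan row G for A: G*U = A. Hence G^(-1) = U.

U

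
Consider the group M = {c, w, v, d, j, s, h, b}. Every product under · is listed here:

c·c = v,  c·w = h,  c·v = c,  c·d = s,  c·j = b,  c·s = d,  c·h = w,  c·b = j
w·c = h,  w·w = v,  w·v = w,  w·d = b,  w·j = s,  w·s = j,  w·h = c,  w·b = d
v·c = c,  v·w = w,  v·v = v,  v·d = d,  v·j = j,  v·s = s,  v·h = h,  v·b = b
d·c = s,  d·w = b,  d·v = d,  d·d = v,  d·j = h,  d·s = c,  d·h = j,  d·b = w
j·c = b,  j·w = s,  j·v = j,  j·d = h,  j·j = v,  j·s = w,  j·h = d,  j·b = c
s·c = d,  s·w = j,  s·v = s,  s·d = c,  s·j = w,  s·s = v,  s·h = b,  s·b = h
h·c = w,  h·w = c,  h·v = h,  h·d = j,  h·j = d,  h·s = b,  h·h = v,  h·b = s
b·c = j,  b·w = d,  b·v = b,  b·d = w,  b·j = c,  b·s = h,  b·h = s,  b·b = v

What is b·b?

v

Read row b, column b: b·b = v.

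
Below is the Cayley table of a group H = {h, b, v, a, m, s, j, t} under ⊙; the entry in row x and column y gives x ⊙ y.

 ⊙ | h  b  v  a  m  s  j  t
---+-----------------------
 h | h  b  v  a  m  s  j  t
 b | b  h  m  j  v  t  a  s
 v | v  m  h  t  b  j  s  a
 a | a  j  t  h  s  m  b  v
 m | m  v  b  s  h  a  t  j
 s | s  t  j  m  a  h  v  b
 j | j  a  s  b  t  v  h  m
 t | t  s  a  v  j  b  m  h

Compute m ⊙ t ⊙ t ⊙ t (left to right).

m ⊙ t = j
j ⊙ t = m
m ⊙ t = j

j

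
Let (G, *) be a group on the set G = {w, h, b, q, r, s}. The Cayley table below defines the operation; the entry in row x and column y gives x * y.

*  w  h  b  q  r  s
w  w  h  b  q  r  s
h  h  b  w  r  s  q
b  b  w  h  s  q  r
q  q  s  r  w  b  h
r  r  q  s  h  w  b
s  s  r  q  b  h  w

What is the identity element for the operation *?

The identity e satisfies e * x = x for all x, so its row in the table reproduces the column headers.
Row w reads: w, h, b, q, r, s — exactly the header order. So w is the identity.

w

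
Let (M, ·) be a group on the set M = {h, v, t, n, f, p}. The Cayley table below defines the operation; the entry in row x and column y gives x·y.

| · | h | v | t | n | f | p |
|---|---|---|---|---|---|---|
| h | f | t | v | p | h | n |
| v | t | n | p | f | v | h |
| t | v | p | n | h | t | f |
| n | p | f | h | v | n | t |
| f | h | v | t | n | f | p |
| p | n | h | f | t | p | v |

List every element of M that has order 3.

{n, v}

Identity is f. Compute the order of each non-identity element by repeated multiplication:
  h: h → f  (order 2)
  v: v → n → f  (order 3)
  t: t → n → h → v → p → f  (order 6)
  n: n → v → f  (order 3)
  p: p → v → h → n → t → f  (order 6)
Elements of order 3: {n, v}.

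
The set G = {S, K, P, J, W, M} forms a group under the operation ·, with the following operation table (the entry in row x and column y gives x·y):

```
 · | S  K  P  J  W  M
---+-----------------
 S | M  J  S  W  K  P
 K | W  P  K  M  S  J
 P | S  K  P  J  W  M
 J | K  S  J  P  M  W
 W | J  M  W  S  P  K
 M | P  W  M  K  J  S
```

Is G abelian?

No

S·W = K but W·S = J.
Since S and W do not commute, G is not abelian.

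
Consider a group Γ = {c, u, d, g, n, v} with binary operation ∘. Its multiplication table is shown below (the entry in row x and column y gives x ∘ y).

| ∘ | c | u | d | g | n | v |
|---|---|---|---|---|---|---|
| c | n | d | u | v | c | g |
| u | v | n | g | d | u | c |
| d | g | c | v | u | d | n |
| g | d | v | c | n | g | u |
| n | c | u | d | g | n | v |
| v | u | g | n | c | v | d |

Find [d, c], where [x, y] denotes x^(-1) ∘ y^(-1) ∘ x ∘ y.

d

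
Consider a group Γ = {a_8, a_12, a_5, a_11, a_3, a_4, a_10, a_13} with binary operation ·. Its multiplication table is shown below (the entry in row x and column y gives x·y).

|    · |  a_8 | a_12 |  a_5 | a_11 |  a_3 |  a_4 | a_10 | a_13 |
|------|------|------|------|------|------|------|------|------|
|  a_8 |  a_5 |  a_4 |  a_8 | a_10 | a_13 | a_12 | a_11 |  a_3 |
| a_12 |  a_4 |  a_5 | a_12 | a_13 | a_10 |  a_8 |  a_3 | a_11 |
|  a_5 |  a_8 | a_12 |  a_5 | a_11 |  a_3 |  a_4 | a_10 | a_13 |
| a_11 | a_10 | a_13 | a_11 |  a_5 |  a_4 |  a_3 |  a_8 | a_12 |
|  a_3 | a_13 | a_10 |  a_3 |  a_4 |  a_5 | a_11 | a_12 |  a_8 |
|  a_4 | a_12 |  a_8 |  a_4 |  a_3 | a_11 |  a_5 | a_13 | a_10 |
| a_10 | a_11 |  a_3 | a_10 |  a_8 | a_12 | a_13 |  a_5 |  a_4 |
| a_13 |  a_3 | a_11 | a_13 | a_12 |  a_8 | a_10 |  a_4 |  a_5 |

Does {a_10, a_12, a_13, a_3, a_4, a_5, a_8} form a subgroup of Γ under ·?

a_10·a_8 = a_11, which is not in {a_10, a_12, a_13, a_3, a_4, a_5, a_8}.
The subset is not closed under ·, so it is not a subgroup.

No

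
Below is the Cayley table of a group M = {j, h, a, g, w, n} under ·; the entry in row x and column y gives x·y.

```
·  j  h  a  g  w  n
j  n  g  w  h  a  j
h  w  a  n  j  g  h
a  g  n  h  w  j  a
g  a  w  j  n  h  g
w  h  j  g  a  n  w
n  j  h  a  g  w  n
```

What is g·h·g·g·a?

g·h = w
w·g = a
a·g = w
w·a = g

g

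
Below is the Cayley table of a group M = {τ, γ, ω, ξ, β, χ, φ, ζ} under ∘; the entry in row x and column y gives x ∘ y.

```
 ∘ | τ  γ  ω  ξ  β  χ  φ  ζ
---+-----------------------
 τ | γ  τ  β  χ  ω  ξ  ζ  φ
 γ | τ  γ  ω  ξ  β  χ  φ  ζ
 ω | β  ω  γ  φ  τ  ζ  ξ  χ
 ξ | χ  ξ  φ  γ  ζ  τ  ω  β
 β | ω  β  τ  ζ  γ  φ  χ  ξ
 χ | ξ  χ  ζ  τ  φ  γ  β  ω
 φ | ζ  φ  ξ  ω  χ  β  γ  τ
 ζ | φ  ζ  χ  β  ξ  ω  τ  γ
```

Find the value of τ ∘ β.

ω

Read row τ, column β: τ ∘ β = ω.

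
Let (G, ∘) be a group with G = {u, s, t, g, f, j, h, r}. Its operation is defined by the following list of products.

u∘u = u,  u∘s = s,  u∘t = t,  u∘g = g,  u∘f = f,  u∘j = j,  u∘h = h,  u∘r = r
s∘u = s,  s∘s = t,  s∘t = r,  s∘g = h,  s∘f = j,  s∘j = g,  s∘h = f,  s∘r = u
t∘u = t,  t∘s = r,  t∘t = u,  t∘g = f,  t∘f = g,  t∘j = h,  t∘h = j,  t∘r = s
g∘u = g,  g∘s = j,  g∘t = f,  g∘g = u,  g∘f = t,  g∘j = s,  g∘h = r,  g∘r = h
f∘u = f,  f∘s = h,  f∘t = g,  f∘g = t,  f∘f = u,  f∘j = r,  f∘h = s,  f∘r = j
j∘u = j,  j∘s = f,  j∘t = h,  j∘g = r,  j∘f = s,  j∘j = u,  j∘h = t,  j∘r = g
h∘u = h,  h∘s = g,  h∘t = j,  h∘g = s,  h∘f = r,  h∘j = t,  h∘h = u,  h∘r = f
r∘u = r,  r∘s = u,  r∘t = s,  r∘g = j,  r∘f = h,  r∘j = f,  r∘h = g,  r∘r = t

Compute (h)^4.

h^1 = h
h^2 = h ∘ h = u
h^3 = u ∘ h = h
h^4 = h ∘ h = u
(Structurally, G here is isomorphic to the dihedral group D_4.)

u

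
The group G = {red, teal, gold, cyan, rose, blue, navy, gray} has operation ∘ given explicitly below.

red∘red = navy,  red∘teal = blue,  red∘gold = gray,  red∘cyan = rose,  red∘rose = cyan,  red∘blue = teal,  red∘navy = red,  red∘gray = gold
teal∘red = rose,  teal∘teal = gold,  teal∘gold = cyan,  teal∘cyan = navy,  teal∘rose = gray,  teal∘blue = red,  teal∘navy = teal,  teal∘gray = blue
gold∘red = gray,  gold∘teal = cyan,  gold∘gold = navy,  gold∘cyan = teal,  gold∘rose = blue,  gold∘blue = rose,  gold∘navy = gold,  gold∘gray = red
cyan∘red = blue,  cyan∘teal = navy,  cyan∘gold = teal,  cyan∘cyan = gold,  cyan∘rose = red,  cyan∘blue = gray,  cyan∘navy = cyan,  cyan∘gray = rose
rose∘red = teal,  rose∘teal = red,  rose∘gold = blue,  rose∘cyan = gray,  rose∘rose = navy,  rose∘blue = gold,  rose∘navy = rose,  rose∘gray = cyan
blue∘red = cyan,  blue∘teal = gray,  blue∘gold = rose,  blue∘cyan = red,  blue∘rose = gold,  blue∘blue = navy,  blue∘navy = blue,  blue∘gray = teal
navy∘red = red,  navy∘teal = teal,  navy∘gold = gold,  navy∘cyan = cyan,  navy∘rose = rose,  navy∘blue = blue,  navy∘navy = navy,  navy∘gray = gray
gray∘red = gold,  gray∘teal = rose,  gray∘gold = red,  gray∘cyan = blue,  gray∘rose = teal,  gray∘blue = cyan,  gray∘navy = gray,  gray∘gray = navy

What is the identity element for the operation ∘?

navy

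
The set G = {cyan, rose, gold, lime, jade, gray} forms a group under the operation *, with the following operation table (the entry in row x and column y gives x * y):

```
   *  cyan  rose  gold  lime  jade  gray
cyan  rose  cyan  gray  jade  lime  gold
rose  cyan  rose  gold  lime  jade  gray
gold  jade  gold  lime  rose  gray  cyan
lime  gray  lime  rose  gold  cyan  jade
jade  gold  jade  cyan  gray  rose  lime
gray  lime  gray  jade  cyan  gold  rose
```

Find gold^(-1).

lime

First locate the identity: row rose matches the header, so rose is the identity.
Scan row gold for rose: gold * lime = rose. Hence gold^(-1) = lime.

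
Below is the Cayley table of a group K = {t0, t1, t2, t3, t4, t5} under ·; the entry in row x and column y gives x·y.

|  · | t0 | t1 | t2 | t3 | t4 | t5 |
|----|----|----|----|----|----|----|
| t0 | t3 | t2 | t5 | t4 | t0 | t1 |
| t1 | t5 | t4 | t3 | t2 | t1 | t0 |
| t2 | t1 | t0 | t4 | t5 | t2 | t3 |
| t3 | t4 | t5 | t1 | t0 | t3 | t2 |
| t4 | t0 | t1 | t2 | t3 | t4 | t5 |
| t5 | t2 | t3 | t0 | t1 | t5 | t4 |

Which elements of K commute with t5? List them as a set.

{t4, t5}

Compare row t5 with column t5 entry by entry.
t3·t5 = t2 but t5·t3 = t1, so t3 does not.
Collecting the elements that commute with t5: C(t5) = {t4, t5}.
(Structurally, K here is isomorphic to the symmetric group S_3.)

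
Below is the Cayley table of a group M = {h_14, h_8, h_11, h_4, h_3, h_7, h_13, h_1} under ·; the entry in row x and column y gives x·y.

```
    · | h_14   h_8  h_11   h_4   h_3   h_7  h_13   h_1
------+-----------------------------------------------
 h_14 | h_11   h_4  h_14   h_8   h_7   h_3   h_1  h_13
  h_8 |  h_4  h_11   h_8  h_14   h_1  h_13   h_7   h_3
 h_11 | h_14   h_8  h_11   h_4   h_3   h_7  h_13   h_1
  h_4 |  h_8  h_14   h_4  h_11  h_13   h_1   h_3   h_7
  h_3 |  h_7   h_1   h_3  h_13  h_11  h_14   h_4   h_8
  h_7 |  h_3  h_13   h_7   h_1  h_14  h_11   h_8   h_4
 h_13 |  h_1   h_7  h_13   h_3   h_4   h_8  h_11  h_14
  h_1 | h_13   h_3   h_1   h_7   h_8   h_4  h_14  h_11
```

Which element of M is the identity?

The identity e satisfies e·x = x for all x, so its row in the table reproduces the column headers.
Row h_11 reads: h_14, h_8, h_11, h_4, h_3, h_7, h_13, h_1 — exactly the header order. So h_11 is the identity.
(Structurally, M here is isomorphic to the elementary abelian group (Z_2)^3.)

h_11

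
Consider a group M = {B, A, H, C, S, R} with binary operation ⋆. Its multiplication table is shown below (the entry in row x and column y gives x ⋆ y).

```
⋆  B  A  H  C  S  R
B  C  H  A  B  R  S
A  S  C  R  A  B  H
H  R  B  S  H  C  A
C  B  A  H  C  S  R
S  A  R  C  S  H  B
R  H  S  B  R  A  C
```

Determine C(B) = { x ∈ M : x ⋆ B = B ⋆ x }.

Compare row B with column B entry by entry.
A ⋆ B = S but B ⋆ A = H, so A does not.
Collecting the elements that commute with B: C(B) = {B, C}.

{B, C}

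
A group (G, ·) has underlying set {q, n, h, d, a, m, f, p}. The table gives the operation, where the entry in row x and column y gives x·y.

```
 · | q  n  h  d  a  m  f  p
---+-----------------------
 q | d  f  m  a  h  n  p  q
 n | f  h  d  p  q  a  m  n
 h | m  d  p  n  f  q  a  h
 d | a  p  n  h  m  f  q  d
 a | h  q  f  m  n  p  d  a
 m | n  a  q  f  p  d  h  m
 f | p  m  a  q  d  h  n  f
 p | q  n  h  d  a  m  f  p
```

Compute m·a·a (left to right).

a

m·a = p
p·a = a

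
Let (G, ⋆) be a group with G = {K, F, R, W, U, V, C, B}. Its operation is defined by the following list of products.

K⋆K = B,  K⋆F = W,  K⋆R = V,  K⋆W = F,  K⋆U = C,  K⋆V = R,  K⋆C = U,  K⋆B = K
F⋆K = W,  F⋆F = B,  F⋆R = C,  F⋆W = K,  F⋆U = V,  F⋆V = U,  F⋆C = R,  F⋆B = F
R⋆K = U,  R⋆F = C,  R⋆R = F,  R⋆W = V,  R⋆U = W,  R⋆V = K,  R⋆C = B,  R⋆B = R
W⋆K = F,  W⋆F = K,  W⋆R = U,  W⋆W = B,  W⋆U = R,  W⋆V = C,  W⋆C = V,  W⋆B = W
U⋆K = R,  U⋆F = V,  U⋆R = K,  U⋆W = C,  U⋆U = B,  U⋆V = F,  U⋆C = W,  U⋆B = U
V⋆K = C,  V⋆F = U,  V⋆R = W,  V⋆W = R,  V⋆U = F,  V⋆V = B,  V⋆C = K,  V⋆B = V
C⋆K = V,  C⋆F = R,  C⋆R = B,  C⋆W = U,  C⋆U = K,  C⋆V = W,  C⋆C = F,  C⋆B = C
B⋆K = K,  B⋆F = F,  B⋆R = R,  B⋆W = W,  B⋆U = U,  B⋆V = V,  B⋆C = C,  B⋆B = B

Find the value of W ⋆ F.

K

Read row W, column F: W ⋆ F = K.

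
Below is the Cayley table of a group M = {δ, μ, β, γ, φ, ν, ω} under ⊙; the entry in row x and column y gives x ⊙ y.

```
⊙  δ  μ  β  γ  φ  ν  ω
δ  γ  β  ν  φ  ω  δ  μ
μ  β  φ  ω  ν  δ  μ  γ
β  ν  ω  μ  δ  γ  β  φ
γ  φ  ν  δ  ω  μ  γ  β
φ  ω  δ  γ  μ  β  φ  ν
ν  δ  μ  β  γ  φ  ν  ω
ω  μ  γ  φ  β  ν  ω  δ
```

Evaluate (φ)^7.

ν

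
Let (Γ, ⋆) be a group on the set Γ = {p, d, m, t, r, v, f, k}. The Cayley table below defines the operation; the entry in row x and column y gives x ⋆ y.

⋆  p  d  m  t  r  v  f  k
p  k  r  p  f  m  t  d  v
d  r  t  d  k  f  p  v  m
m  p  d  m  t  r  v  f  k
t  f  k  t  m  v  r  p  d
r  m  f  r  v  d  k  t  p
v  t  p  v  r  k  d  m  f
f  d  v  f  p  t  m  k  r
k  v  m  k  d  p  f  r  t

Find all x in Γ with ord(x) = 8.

{f, p, r, v}

Identity is m. Compute the order of each non-identity element by repeated multiplication:
  p: p → k → v → t → f → d → r → m  (order 8)
  d: d → t → k → m  (order 4)
  t: t → m  (order 2)
  r: r → d → f → t → v → k → p → m  (order 8)
  v: v → d → p → t → r → k → f → m  (order 8)
  f: f → k → r → t → p → d → v → m  (order 8)
  k: k → t → d → m  (order 4)
Elements of order 8: {f, p, r, v}.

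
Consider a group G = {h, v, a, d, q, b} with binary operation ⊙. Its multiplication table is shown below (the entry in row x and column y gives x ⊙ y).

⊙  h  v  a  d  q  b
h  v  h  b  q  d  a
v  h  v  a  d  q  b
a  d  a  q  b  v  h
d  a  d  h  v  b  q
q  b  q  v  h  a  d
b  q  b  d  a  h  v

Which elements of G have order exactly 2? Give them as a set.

Identity is v. Compute the order of each non-identity element by repeated multiplication:
  h: h → v  (order 2)
  a: a → q → v  (order 3)
  d: d → v  (order 2)
  q: q → a → v  (order 3)
  b: b → v  (order 2)
Elements of order 2: {b, d, h}.

{b, d, h}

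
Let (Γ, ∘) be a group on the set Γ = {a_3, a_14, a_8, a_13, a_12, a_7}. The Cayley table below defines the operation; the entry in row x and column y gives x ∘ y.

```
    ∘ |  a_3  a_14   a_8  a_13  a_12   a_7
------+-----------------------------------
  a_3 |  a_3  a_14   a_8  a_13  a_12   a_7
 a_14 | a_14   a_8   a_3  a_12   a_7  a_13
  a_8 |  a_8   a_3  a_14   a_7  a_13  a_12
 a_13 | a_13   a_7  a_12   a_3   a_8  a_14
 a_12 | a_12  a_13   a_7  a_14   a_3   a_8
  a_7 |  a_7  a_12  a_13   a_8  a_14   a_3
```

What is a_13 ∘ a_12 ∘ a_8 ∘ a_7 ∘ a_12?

a_8

a_13 ∘ a_12 = a_8
a_8 ∘ a_8 = a_14
a_14 ∘ a_7 = a_13
a_13 ∘ a_12 = a_8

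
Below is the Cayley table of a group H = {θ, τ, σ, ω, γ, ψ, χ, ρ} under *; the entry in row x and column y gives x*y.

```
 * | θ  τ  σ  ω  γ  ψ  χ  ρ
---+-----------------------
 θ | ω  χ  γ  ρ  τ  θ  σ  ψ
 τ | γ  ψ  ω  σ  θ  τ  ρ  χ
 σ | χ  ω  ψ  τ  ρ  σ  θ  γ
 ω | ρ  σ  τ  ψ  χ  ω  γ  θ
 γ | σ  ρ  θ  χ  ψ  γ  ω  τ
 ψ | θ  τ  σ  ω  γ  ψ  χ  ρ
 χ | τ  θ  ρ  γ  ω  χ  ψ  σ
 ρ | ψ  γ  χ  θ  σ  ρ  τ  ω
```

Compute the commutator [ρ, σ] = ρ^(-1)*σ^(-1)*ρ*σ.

ω

Identity is ψ; from the table ρ^(-1) = θ and σ^(-1) = σ.
θ*σ = γ
γ*ρ = τ
τ*σ = ω
(Structurally, H here is isomorphic to the dihedral group D_4.)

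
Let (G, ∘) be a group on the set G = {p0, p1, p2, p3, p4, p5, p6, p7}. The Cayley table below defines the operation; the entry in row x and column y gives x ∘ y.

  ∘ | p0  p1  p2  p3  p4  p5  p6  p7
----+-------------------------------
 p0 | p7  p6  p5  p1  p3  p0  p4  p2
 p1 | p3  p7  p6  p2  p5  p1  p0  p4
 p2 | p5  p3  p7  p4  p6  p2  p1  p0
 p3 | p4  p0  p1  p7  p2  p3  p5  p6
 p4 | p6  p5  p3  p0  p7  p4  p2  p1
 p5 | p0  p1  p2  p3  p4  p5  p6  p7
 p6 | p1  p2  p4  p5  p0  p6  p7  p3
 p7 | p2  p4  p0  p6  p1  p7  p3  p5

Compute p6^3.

p6^1 = p6
p6^2 = p6 ∘ p6 = p7
p6^3 = p7 ∘ p6 = p3

p3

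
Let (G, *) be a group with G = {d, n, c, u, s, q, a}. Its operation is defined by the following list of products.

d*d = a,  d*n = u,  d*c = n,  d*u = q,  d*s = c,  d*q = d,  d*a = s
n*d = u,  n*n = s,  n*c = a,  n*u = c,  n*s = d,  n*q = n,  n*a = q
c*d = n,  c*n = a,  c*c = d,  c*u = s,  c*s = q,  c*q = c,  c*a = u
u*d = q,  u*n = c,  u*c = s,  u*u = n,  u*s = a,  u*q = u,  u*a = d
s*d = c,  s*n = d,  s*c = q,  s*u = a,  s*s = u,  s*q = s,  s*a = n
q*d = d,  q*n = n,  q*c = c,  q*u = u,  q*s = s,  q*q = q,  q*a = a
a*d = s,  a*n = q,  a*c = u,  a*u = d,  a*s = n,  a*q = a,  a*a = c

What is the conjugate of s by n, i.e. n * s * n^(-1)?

The identity is q. In row n, the entry q sits in column a, so n^(-1) = a.
n * s = d
d * a = s
(Structurally, G here is isomorphic to the cyclic group Z_7.)

s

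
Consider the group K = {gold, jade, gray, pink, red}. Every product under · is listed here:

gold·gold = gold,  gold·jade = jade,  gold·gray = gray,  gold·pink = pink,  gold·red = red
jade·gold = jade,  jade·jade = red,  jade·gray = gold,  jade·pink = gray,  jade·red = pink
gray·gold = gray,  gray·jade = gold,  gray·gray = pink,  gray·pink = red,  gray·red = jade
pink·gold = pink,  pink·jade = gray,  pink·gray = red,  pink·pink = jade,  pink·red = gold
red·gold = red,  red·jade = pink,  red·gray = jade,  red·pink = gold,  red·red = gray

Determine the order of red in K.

The identity element is gold (its row matches the header).
red^1 = red
red^2 = red·red = gray
red^3 = gray·red = jade
red^4 = jade·red = pink
red^5 = pink·red = gold
The first power of red equal to the identity is red^5, so ord(red) = 5.

5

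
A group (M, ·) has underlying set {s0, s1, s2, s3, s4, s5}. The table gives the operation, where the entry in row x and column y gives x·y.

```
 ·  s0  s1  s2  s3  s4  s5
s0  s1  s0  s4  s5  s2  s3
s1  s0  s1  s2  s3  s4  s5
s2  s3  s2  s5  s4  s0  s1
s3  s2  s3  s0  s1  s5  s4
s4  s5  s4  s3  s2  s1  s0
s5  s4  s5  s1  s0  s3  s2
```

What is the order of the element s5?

3

The identity element is s1 (its row matches the header).
s5^1 = s5
s5^2 = s5·s5 = s2
s5^3 = s2·s5 = s1
The first power of s5 equal to the identity is s5^3, so ord(s5) = 3.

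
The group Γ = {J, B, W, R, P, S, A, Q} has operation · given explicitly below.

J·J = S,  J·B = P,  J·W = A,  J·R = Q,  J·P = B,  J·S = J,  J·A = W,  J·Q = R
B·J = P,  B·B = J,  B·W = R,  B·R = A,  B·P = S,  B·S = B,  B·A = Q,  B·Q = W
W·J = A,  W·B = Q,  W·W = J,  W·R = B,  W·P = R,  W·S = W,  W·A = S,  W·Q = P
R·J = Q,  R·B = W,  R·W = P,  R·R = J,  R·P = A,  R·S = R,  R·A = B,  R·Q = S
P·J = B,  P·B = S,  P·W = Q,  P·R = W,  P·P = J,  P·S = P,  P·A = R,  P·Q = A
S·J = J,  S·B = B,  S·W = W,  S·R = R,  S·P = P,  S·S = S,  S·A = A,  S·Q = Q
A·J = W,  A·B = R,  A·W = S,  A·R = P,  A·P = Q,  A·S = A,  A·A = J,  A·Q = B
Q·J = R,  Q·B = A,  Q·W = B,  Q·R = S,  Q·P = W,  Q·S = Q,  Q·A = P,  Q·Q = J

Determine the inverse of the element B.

First locate the identity: row S matches the header, so S is the identity.
Scan row B for S: B·P = S. Hence B^(-1) = P.

P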